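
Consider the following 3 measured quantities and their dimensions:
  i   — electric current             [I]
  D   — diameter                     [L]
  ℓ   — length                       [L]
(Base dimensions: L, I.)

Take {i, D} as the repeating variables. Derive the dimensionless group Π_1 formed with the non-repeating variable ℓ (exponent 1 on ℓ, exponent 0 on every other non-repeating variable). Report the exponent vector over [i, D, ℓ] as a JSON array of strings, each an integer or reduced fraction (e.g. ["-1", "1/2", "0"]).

["0", "-1", "1"]

Write exponents as rows L,I / cols i,D,ℓ:
  L: [ 0  1  1]
  I: [ 1  0  0]
Echelon form has 2 nonzero rows (pivots: i,D)
Pivot set = {i,D}, free = {ℓ}
RREF:
  r0: [   1    0    0]
  r1: [   0    1    1]
Fix exponent of ℓ at 1; solve each RREF row for its pivot's exponent:
  r0: exp(i) + (0)·1 = 0 ⇒ exp(i) = 0
  r1: exp(D) + (1)·1 = 0 ⇒ exp(D) = -1
Π_1 = D^-1 · ℓ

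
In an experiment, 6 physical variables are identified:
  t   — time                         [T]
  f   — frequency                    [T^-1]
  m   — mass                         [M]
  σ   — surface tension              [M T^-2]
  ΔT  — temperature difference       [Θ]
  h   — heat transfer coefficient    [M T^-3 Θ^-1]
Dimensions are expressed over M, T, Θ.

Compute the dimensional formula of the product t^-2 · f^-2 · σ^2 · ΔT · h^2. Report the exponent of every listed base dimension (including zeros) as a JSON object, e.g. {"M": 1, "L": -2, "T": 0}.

{"M": 4, "T": -10, "Θ": -1}

Exponent matrix [M,T,Θ] × [t,f,m,σ,ΔT,h]:
  M: [ 0  0  1  1  0  1]
  T: [ 1 -1  0 -2  0 -3]
  Θ: [ 0  0  0  0  1 -1]
  [M]: (-2)·0+(-2)·0+(2)·1+(1)·0+(2)·1 = 4
  [T]: (-2)·1+(-2)·-1+(2)·-2+(1)·0+(2)·-3 = -10
  [Θ]: (-2)·0+(-2)·0+(2)·0+(1)·1+(2)·-1 = -1
⇒ M^4 T^-10 Θ^-1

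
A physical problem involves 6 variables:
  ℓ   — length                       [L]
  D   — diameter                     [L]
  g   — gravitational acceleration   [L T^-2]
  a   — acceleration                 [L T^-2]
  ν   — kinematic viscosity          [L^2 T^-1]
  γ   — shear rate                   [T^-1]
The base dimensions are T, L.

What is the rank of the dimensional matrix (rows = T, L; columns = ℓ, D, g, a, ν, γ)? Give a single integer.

Dimensional matrix (T×L by ℓ×D×g×a×ν×γ):
  T: [ 0  0 -2 -2 -1 -1]
  L: [ 1  1  1  1  2  0]
RREF → pivots at {ℓ,g} ⇒ r = 2

2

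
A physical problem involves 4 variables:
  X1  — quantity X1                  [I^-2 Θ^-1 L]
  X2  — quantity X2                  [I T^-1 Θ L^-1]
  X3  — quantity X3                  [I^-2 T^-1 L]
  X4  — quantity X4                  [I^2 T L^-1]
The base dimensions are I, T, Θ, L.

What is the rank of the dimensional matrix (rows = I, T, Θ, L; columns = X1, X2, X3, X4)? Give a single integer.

3

Write exponents as rows I,T,Θ,L / cols X1,X2,X3,X4:
  I: [-2  1 -2  2]
  T: [ 0 -1 -1  1]
  Θ: [-1  1  0  0]
  L: [ 1 -1  1 -1]
Row reduction gives pivot columns X1,X2,X3; rank = 3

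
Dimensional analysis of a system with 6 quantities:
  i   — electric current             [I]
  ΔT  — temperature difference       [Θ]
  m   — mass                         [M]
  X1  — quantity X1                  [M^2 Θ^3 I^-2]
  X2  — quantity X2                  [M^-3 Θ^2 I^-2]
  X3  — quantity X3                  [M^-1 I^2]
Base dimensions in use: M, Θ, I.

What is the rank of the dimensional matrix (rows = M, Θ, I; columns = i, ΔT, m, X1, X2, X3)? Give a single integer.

3

Exponent matrix [M,Θ,I] × [i,ΔT,m,X1,X2,X3]:
  M: [ 0  0  1  2 -3 -1]
  Θ: [ 0  1  0  3  2  0]
  I: [ 1  0  0 -2 -2  2]
Echelon form has 3 nonzero rows (pivots: i,ΔT,m)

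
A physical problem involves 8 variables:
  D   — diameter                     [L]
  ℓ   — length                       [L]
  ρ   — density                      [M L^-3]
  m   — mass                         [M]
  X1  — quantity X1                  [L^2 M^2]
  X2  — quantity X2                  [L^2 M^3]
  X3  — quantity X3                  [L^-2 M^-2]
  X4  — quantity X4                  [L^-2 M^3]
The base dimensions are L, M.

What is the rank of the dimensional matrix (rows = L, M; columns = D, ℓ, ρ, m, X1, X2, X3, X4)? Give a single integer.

Exponent matrix [L,M] × [D,ℓ,ρ,m,X1,X2,X3,X4]:
  L: [ 1  1 -3  0  2  2 -2 -2]
  M: [ 0  0  1  1  2  3 -2  3]
Row reduction gives pivot columns D,ρ; rank = 2

2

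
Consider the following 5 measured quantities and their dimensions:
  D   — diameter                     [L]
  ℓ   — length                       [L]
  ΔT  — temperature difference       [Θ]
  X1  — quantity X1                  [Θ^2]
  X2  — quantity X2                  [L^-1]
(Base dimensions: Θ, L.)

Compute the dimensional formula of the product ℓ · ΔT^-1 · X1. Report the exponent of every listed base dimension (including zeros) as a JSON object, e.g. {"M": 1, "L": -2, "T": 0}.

Exponent matrix [Θ,L] × [D,ℓ,ΔT,X1,X2]:
  Θ: [ 0  0  1  2  0]
  L: [ 1  1  0  0 -1]
  [Θ]: (1)·0+(-1)·1+(1)·2 = 1
  [L]: (1)·1+(-1)·0+(1)·0 = 1
⇒ Θ L

{"Θ": 1, "L": 1}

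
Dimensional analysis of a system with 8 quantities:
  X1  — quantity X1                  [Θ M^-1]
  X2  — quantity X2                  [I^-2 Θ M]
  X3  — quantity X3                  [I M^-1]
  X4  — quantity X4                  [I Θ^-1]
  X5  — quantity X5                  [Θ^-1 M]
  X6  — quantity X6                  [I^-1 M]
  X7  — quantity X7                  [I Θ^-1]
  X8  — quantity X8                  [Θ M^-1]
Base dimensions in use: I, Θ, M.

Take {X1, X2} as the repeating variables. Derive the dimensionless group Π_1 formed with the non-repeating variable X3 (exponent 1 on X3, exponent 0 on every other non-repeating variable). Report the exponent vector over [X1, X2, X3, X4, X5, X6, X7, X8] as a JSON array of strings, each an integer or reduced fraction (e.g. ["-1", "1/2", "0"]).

Write exponents as rows I,Θ,M / cols X1,X2,X3,X4,X5,X6,X7,X8:
  I: [ 0 -2  1  1  0 -1  1  0]
  Θ: [ 1  1  0 -1 -1  0 -1  1]
  M: [-1  1 -1  0  1  1  0 -1]
Row reduction gives pivot columns X1,X2; rank = 2
Pivot set = {X1,X2}, free = {X3,X4,X5,X6,X7,X8}
RREF:
  r0: [   1    0  1/2 -1/2   -1 -1/2 -1/2    1]
  r1: [   0    1 -1/2 -1/2    0  1/2 -1/2    0]
  r2: [   0    0    0    0    0    0    0    0]
Fix exponent of X3 at 1, X4 at 0, X5 at 0, X6 at 0, X7 at 0, X8 at 0; solve each RREF row for its pivot's exponent:
  r0: exp(X1) + (1/2)·1 = 0 ⇒ exp(X1) = -1/2
  r1: exp(X2) + (-1/2)·1 = 0 ⇒ exp(X2) = 1/2
Π_1 = X1^(-1/2) · X2^(1/2) · X3

["-1/2", "1/2", "1", "0", "0", "0", "0", "0"]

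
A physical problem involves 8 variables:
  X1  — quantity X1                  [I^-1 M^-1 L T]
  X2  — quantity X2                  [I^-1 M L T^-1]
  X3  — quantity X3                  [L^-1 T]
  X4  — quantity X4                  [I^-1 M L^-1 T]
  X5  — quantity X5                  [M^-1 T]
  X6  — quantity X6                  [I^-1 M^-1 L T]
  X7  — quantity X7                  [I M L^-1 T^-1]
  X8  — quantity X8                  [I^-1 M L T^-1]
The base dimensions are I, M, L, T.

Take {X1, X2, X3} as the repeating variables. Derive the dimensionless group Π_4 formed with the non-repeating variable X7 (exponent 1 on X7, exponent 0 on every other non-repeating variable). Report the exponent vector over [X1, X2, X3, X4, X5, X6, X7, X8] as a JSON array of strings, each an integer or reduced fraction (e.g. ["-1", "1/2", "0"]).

["1", "0", "0", "0", "0", "0", "1", "0"]

Write exponents as rows I,M,L,T / cols X1,X2,X3,X4,X5,X6,X7,X8:
  I: [-1 -1  0 -1  0 -1  1 -1]
  M: [-1  1  0  1 -1 -1  1  1]
  L: [ 1  1 -1 -1  0  1 -1  1]
  T: [ 1 -1  1  1  1  1 -1 -1]
Row reduction gives pivot columns X1,X2,X3; rank = 3
Repeat: X1,X2,X3; free: X4,X5,X6,X7,X8
RREF:
  r0: [   1    0    0    0  1/2    1   -1    0]
  r1: [   0    1    0    1 -1/2    0    0    1]
  r2: [   0    0    1    2    0    0    0    0]
  r3: [   0    0    0    0    0    0    0    0]
Fix exponent of X7 at 1, X4 at 0, X5 at 0, X6 at 0, X8 at 0; solve each RREF row for its pivot's exponent:
  r0: exp(X1) + (-1)·1 = 0 ⇒ exp(X1) = 1
  r1: exp(X2) + (0)·1 = 0 ⇒ exp(X2) = 0
  r2: exp(X3) + (0)·1 = 0 ⇒ exp(X3) = 0
Π_4 = X1 · X7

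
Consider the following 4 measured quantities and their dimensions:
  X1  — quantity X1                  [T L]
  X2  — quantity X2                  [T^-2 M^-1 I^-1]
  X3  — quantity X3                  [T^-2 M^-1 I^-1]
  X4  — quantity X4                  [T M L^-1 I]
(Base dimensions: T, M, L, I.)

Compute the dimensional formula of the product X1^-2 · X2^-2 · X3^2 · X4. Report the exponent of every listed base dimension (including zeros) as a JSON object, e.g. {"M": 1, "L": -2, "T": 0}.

Write exponents as rows T,M,L,I / cols X1,X2,X3,X4:
  T: [ 1 -2 -2  1]
  M: [ 0 -1 -1  1]
  L: [ 1  0  0 -1]
  I: [ 0 -1 -1  1]
  [T]: (-2)·1+(-2)·-2+(2)·-2+(1)·1 = -1
  [M]: (-2)·0+(-2)·-1+(2)·-1+(1)·1 = 1
  [L]: (-2)·1+(-2)·0+(2)·0+(1)·-1 = -3
  [I]: (-2)·0+(-2)·-1+(2)·-1+(1)·1 = 1
⇒ T^-1 M L^-3 I

{"T": -1, "M": 1, "L": -3, "I": 1}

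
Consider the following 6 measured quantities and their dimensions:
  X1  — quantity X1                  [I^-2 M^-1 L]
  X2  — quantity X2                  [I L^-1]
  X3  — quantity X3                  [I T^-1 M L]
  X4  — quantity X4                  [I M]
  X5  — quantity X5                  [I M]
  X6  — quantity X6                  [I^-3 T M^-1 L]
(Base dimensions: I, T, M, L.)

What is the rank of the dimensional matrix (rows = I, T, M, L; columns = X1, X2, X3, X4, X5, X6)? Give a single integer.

3

Write exponents as rows I,T,M,L / cols X1,X2,X3,X4,X5,X6:
  I: [-2  1  1  1  1 -3]
  T: [ 0  0 -1  0  0  1]
  M: [-1  0  1  1  1 -1]
  L: [ 1 -1  1  0  0  1]
Echelon form has 3 nonzero rows (pivots: X1,X2,X3)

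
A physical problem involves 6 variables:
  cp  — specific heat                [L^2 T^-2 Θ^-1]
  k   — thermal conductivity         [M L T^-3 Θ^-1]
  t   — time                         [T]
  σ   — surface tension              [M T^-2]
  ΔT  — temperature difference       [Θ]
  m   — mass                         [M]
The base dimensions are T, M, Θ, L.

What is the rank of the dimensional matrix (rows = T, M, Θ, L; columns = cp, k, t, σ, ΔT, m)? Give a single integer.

Write exponents as rows T,M,Θ,L / cols cp,k,t,σ,ΔT,m:
  T: [-2 -3  1 -2  0  0]
  M: [ 0  1  0  1  0  1]
  Θ: [-1 -1  0  0  1  0]
  L: [ 2  1  0  0  0  0]
Row reduction gives pivot columns cp,k,t,σ; rank = 4

4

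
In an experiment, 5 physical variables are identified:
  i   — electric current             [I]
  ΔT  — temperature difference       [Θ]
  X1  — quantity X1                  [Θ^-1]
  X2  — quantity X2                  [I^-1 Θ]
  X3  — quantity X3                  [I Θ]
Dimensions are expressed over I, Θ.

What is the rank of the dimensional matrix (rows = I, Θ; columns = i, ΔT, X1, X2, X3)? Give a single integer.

2

Dimensional matrix (I×Θ by i×ΔT×X1×X2×X3):
  I: [ 1  0  0 -1  1]
  Θ: [ 0  1 -1  1  1]
Echelon form has 2 nonzero rows (pivots: i,ΔT)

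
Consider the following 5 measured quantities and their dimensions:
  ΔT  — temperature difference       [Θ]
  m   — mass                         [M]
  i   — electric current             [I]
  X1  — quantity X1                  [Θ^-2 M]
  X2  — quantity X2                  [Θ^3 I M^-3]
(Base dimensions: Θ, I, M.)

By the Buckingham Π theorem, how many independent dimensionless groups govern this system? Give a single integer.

Dimensional matrix (Θ×I×M by ΔT×m×i×X1×X2):
  Θ: [ 1  0  0 -2  3]
  I: [ 0  0  1  0  1]
  M: [ 0  1  0  1 -3]
Echelon form has 3 nonzero rows (pivots: ΔT,m,i)
5 vars − rank 3 = 2 Π groups

2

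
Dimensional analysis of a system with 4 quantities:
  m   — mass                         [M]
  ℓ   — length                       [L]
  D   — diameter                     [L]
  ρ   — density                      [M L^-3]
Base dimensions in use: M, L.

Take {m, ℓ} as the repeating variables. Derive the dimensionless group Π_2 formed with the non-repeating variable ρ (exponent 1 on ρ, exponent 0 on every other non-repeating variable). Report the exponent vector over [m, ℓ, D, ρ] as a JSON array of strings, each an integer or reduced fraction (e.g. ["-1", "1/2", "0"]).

["-1", "3", "0", "1"]

Write exponents as rows M,L / cols m,ℓ,D,ρ:
  M: [ 1  0  0  1]
  L: [ 0  1  1 -3]
RREF → pivots at {m,ℓ} ⇒ r = 2
Repeat: m,ℓ; free: D,ρ
RREF:
  r0: [   1    0    0    1]
  r1: [   0    1    1   -3]
Fix exponent of ρ at 1, D at 0; solve each RREF row for its pivot's exponent:
  r0: exp(m) + (1)·1 = 0 ⇒ exp(m) = -1
  r1: exp(ℓ) + (-3)·1 = 0 ⇒ exp(ℓ) = 3
Π_2 = m^-1 · ℓ^3 · ρ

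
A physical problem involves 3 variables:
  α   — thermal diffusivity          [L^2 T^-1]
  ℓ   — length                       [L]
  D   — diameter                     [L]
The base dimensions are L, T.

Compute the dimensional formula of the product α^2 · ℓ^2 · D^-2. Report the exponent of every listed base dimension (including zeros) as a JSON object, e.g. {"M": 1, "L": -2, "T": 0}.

{"L": 4, "T": -2}

Exponent matrix [L,T] × [α,ℓ,D]:
  L: [ 2  1  1]
  T: [-1  0  0]
  [L]: (2)·2+(2)·1+(-2)·1 = 4
  [T]: (2)·-1+(2)·0+(-2)·0 = -2
⇒ L^4 T^-2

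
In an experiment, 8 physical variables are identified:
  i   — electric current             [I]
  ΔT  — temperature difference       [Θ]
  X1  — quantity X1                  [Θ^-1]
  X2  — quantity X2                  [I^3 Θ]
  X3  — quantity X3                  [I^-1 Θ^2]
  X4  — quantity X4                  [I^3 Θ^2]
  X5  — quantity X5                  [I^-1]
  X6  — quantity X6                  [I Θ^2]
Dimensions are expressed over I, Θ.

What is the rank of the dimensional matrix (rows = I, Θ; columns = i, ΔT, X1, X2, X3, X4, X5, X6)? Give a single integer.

Dimensional matrix (I×Θ by i×ΔT×X1×X2×X3×X4×X5×X6):
  I: [ 1  0  0  3 -1  3 -1  1]
  Θ: [ 0  1 -1  1  2  2  0  2]
Echelon form has 2 nonzero rows (pivots: i,ΔT)

2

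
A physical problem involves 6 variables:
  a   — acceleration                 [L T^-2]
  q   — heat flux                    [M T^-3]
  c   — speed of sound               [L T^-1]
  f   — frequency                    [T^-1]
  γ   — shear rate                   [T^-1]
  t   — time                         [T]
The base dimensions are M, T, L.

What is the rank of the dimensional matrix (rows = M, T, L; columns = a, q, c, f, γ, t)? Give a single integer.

3

Dimensional matrix (M×T×L by a×q×c×f×γ×t):
  M: [ 0  1  0  0  0  0]
  T: [-2 -3 -1 -1 -1  1]
  L: [ 1  0  1  0  0  0]
Echelon form has 3 nonzero rows (pivots: a,q,c)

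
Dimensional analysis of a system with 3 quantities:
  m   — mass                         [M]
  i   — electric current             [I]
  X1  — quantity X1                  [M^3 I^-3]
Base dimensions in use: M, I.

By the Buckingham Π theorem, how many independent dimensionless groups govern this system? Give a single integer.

Write exponents as rows M,I / cols m,i,X1:
  M: [ 1  0  3]
  I: [ 0  1 -3]
Echelon form has 2 nonzero rows (pivots: m,i)
3 vars − rank 2 = 1 Π group

1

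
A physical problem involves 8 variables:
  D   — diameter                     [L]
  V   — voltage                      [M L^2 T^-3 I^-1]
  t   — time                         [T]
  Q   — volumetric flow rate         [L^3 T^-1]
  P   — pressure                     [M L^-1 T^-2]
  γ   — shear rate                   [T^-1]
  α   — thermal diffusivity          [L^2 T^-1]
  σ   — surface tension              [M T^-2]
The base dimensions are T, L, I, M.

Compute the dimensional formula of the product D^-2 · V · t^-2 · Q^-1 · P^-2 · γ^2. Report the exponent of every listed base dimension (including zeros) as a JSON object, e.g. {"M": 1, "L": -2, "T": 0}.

Dimensional matrix (T×L×I×M by D×V×t×Q×P×γ×α×σ):
  T: [ 0 -3  1 -1 -2 -1 -1 -2]
  L: [ 1  2  0  3 -1  0  2  0]
  I: [ 0 -1  0  0  0  0  0  0]
  M: [ 0  1  0  0  1  0  0  1]
  [T]: (-2)·0+(1)·-3+(-2)·1+(-1)·-1+(-2)·-2+(2)·-1 = -2
  [L]: (-2)·1+(1)·2+(-2)·0+(-1)·3+(-2)·-1+(2)·0 = -1
  [I]: (-2)·0+(1)·-1+(-2)·0+(-1)·0+(-2)·0+(2)·0 = -1
  [M]: (-2)·0+(1)·1+(-2)·0+(-1)·0+(-2)·1+(2)·0 = -1
⇒ T^-2 L^-1 I^-1 M^-1

{"T": -2, "L": -1, "I": -1, "M": -1}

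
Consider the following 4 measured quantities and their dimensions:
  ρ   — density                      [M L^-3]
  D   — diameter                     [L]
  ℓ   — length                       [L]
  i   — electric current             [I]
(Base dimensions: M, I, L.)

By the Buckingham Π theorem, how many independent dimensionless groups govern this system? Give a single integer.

Dimensional matrix (M×I×L by ρ×D×ℓ×i):
  M: [ 1  0  0  0]
  I: [ 0  0  0  1]
  L: [-3  1  1  0]
Echelon form has 3 nonzero rows (pivots: ρ,D,i)
n=4, r=3 ⇒ 1 dimensionless group

1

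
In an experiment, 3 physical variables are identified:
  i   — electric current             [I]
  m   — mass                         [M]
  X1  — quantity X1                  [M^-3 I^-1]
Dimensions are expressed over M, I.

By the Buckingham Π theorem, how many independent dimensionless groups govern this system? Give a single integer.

Exponent matrix [M,I] × [i,m,X1]:
  M: [ 0  1 -3]
  I: [ 1  0 -1]
Row reduction gives pivot columns i,m; rank = 2
Π count = n − r = 3 − 2 = 1

1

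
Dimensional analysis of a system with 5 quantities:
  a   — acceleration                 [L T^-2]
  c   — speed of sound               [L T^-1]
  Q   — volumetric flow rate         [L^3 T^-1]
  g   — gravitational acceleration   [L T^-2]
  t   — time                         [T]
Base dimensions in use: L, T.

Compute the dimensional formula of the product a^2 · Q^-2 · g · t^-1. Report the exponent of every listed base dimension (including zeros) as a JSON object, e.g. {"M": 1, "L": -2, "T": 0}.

{"L": -3, "T": -5}

Dimensional matrix (L×T by a×c×Q×g×t):
  L: [ 1  1  3  1  0]
  T: [-2 -1 -1 -2  1]
  [L]: (2)·1+(-2)·3+(1)·1+(-1)·0 = -3
  [T]: (2)·-2+(-2)·-1+(1)·-2+(-1)·1 = -5
⇒ L^-3 T^-5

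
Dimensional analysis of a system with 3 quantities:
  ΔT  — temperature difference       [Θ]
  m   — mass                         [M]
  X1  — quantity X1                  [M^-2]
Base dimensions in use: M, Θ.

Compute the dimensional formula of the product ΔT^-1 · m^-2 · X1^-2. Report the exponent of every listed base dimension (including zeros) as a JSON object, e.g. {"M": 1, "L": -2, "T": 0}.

{"M": 2, "Θ": -1}

Exponent matrix [M,Θ] × [ΔT,m,X1]:
  M: [ 0  1 -2]
  Θ: [ 1  0  0]
  [M]: (-1)·0+(-2)·1+(-2)·-2 = 2
  [Θ]: (-1)·1+(-2)·0+(-2)·0 = -1
⇒ M^2 Θ^-1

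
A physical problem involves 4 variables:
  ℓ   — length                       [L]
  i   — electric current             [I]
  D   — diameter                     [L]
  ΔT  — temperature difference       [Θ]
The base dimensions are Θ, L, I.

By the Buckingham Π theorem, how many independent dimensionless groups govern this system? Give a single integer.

Write exponents as rows Θ,L,I / cols ℓ,i,D,ΔT:
  Θ: [ 0  0  0  1]
  L: [ 1  0  1  0]
  I: [ 0  1  0  0]
Echelon form has 3 nonzero rows (pivots: ℓ,i,ΔT)
Π count = n − r = 4 − 3 = 1

1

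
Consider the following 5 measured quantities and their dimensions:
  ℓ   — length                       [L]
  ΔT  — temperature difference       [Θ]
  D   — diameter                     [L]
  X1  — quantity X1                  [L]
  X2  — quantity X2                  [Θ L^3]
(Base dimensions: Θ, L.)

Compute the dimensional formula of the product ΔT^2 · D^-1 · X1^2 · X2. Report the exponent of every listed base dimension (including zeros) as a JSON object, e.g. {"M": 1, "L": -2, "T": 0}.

{"Θ": 3, "L": 4}

Exponent matrix [Θ,L] × [ℓ,ΔT,D,X1,X2]:
  Θ: [ 0  1  0  0  1]
  L: [ 1  0  1  1  3]
  [Θ]: (2)·1+(-1)·0+(2)·0+(1)·1 = 3
  [L]: (2)·0+(-1)·1+(2)·1+(1)·3 = 4
⇒ Θ^3 L^4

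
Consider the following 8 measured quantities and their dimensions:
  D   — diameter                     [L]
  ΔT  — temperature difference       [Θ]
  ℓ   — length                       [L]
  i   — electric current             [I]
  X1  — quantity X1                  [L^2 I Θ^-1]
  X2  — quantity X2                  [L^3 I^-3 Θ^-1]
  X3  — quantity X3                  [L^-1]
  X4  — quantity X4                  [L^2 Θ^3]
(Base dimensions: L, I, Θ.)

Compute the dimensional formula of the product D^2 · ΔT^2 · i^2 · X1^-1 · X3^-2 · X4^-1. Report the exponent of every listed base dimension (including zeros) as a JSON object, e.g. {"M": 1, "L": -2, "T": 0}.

Exponent matrix [L,I,Θ] × [D,ΔT,ℓ,i,X1,X2,X3,X4]:
  L: [ 1  0  1  0  2  3 -1  2]
  I: [ 0  0  0  1  1 -3  0  0]
  Θ: [ 0  1  0  0 -1 -1  0  3]
  [L]: (2)·1+(2)·0+(2)·0+(-1)·2+(-2)·-1+(-1)·2 = 0
  [I]: (2)·0+(2)·0+(2)·1+(-1)·1+(-2)·0+(-1)·0 = 1
  [Θ]: (2)·0+(2)·1+(2)·0+(-1)·-1+(-2)·0+(-1)·3 = 0
⇒ I

{"L": 0, "I": 1, "Θ": 0}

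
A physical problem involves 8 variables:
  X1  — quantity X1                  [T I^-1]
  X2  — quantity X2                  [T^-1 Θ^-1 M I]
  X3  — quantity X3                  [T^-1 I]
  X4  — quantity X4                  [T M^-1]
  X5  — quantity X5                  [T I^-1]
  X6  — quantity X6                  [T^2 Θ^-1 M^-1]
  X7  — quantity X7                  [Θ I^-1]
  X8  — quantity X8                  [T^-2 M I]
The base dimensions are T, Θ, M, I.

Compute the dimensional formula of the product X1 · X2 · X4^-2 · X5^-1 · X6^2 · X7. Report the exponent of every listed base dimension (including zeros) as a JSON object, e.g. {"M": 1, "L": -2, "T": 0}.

{"T": 1, "Θ": -2, "M": 1, "I": 0}

Exponent matrix [T,Θ,M,I] × [X1,X2,X3,X4,X5,X6,X7,X8]:
  T: [ 1 -1 -1  1  1  2  0 -2]
  Θ: [ 0 -1  0  0  0 -1  1  0]
  M: [ 0  1  0 -1  0 -1  0  1]
  I: [-1  1  1  0 -1  0 -1  1]
  [T]: (1)·1+(1)·-1+(-2)·1+(-1)·1+(2)·2+(1)·0 = 1
  [Θ]: (1)·0+(1)·-1+(-2)·0+(-1)·0+(2)·-1+(1)·1 = -2
  [M]: (1)·0+(1)·1+(-2)·-1+(-1)·0+(2)·-1+(1)·0 = 1
  [I]: (1)·-1+(1)·1+(-2)·0+(-1)·-1+(2)·0+(1)·-1 = 0
⇒ T Θ^-2 M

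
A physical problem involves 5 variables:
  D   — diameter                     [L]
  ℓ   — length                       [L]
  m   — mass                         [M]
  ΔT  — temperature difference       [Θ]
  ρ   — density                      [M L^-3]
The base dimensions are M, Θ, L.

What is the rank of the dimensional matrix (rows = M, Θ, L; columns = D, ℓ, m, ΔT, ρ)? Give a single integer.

Exponent matrix [M,Θ,L] × [D,ℓ,m,ΔT,ρ]:
  M: [ 0  0  1  0  1]
  Θ: [ 0  0  0  1  0]
  L: [ 1  1  0  0 -3]
Echelon form has 3 nonzero rows (pivots: D,m,ΔT)

3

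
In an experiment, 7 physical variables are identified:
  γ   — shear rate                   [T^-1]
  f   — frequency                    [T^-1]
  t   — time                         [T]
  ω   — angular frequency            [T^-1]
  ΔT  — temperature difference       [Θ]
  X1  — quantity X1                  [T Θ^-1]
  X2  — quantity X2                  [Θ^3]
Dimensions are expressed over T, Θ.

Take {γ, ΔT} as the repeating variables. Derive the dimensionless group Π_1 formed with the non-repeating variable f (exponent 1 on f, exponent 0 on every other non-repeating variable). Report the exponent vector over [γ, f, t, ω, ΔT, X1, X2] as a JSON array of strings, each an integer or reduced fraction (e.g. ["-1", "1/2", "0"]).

["-1", "1", "0", "0", "0", "0", "0"]

Dimensional matrix (T×Θ by γ×f×t×ω×ΔT×X1×X2):
  T: [-1 -1  1 -1  0  1  0]
  Θ: [ 0  0  0  0  1 -1  3]
RREF → pivots at {γ,ΔT} ⇒ r = 2
Pivot set = {γ,ΔT}, free = {f,t,ω,X1,X2}
RREF:
  r0: [   1    1   -1    1    0   -1    0]
  r1: [   0    0    0    0    1   -1    3]
Fix exponent of f at 1, t at 0, ω at 0, X1 at 0, X2 at 0; solve each RREF row for its pivot's exponent:
  r0: exp(γ) + (1)·1 = 0 ⇒ exp(γ) = -1
  r1: exp(ΔT) + (0)·1 = 0 ⇒ exp(ΔT) = 0
Π_1 = γ^-1 · f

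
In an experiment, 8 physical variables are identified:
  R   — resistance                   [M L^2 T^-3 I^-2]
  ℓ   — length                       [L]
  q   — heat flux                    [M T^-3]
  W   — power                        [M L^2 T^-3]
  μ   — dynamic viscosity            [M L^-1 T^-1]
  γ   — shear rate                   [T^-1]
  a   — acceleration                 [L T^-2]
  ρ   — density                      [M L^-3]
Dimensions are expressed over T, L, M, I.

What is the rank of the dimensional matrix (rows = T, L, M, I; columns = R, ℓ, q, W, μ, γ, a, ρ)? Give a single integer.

Exponent matrix [T,L,M,I] × [R,ℓ,q,W,μ,γ,a,ρ]:
  T: [-3  0 -3 -3 -1 -1 -2  0]
  L: [ 2  1  0  2 -1  0  1 -3]
  M: [ 1  0  1  1  1  0  0  1]
  I: [-2  0  0  0  0  0  0  0]
RREF → pivots at {R,ℓ,q,μ} ⇒ r = 4

4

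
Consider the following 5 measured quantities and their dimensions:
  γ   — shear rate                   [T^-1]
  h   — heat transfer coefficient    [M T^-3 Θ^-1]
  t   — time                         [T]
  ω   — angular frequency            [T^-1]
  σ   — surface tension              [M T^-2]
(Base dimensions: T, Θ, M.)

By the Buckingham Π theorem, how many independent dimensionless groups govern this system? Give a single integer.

Dimensional matrix (T×Θ×M by γ×h×t×ω×σ):
  T: [-1 -3  1 -1 -2]
  Θ: [ 0 -1  0  0  0]
  M: [ 0  1  0  0  1]
Echelon form has 3 nonzero rows (pivots: γ,h,σ)
n=5, r=3 ⇒ 2 dimensionless groups

2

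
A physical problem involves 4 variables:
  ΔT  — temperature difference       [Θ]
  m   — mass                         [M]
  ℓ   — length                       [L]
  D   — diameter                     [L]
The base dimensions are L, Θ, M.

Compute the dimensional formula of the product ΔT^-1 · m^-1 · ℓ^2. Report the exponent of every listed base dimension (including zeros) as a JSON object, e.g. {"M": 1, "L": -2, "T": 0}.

{"L": 2, "Θ": -1, "M": -1}

Dimensional matrix (L×Θ×M by ΔT×m×ℓ×D):
  L: [ 0  0  1  1]
  Θ: [ 1  0  0  0]
  M: [ 0  1  0  0]
  [L]: (-1)·0+(-1)·0+(2)·1 = 2
  [Θ]: (-1)·1+(-1)·0+(2)·0 = -1
  [M]: (-1)·0+(-1)·1+(2)·0 = -1
⇒ L^2 Θ^-1 M^-1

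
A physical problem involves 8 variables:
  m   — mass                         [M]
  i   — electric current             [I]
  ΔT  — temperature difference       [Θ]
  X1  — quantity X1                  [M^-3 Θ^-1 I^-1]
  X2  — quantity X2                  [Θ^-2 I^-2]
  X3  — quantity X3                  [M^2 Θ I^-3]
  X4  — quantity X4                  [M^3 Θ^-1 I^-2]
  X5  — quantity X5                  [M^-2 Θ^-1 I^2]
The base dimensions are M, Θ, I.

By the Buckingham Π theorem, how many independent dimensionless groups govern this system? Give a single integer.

Dimensional matrix (M×Θ×I by m×i×ΔT×X1×X2×X3×X4×X5):
  M: [ 1  0  0 -3  0  2  3 -2]
  Θ: [ 0  0  1 -1 -2  1 -1 -1]
  I: [ 0  1  0 -1 -2 -3 -2  2]
RREF → pivots at {m,i,ΔT} ⇒ r = 3
Π count = n − r = 8 − 3 = 5

5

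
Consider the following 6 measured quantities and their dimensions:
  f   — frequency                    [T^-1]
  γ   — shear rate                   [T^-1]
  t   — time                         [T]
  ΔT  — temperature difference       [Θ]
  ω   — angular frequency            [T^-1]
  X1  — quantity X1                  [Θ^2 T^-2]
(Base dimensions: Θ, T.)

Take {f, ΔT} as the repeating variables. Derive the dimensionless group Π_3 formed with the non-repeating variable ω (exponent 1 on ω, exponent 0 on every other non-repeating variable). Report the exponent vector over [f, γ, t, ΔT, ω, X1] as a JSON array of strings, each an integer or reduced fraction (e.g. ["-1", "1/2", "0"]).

["-1", "0", "0", "0", "1", "0"]

Exponent matrix [Θ,T] × [f,γ,t,ΔT,ω,X1]:
  Θ: [ 0  0  0  1  0  2]
  T: [-1 -1  1  0 -1 -2]
Row reduction gives pivot columns f,ΔT; rank = 2
Pivot set = {f,ΔT}, free = {γ,t,ω,X1}
RREF:
  r0: [   1    1   -1    0    1    2]
  r1: [   0    0    0    1    0    2]
Fix exponent of ω at 1, γ at 0, t at 0, X1 at 0; solve each RREF row for its pivot's exponent:
  r0: exp(f) + (1)·1 = 0 ⇒ exp(f) = -1
  r1: exp(ΔT) + (0)·1 = 0 ⇒ exp(ΔT) = 0
Π_3 = f^-1 · ω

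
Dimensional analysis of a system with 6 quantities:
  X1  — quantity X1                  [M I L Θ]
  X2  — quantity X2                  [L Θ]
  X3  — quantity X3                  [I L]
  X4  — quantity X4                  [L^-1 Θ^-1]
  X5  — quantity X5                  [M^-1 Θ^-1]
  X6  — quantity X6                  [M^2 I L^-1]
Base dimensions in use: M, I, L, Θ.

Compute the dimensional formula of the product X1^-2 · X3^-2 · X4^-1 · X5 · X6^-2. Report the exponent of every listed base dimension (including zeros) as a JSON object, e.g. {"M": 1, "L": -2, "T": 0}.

Write exponents as rows M,I,L,Θ / cols X1,X2,X3,X4,X5,X6:
  M: [ 1  0  0  0 -1  2]
  I: [ 1  0  1  0  0  1]
  L: [ 1  1  1 -1  0 -1]
  Θ: [ 1  1  0 -1 -1  0]
  [M]: (-2)·1+(-2)·0+(-1)·0+(1)·-1+(-2)·2 = -7
  [I]: (-2)·1+(-2)·1+(-1)·0+(1)·0+(-2)·1 = -6
  [L]: (-2)·1+(-2)·1+(-1)·-1+(1)·0+(-2)·-1 = -1
  [Θ]: (-2)·1+(-2)·0+(-1)·-1+(1)·-1+(-2)·0 = -2
⇒ M^-7 I^-6 L^-1 Θ^-2

{"M": -7, "I": -6, "L": -1, "Θ": -2}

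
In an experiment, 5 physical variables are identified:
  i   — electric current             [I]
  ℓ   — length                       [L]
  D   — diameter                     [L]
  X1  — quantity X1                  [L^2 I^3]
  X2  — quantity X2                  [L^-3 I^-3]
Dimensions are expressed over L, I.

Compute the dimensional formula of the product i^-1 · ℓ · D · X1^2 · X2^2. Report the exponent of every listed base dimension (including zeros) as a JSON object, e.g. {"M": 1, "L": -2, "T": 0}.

{"L": 0, "I": -1}

Dimensional matrix (L×I by i×ℓ×D×X1×X2):
  L: [ 0  1  1  2 -3]
  I: [ 1  0  0  3 -3]
  [L]: (-1)·0+(1)·1+(1)·1+(2)·2+(2)·-3 = 0
  [I]: (-1)·1+(1)·0+(1)·0+(2)·3+(2)·-3 = -1
⇒ I^-1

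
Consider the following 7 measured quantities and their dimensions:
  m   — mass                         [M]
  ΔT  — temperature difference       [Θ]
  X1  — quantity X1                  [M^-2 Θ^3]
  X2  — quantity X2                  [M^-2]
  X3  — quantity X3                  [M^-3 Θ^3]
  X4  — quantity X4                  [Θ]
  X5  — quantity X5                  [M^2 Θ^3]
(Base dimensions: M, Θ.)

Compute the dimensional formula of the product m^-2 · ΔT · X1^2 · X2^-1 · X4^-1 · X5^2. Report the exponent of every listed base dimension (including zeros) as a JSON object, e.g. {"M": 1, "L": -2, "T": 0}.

Exponent matrix [M,Θ] × [m,ΔT,X1,X2,X3,X4,X5]:
  M: [ 1  0 -2 -2 -3  0  2]
  Θ: [ 0  1  3  0  3  1  3]
  [M]: (-2)·1+(1)·0+(2)·-2+(-1)·-2+(-1)·0+(2)·2 = 0
  [Θ]: (-2)·0+(1)·1+(2)·3+(-1)·0+(-1)·1+(2)·3 = 12
⇒ Θ^12

{"M": 0, "Θ": 12}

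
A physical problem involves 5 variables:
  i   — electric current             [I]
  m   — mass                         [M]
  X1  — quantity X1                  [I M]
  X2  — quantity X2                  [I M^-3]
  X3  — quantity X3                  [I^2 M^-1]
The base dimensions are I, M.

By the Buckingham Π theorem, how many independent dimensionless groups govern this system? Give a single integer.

Exponent matrix [I,M] × [i,m,X1,X2,X3]:
  I: [ 1  0  1  1  2]
  M: [ 0  1  1 -3 -1]
RREF → pivots at {i,m} ⇒ r = 2
5 vars − rank 2 = 3 Π groups

3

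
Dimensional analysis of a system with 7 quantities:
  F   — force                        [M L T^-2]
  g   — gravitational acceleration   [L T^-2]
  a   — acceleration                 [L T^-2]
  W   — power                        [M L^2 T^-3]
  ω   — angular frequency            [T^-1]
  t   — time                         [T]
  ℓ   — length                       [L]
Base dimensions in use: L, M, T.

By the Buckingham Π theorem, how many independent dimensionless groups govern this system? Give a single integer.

Write exponents as rows L,M,T / cols F,g,a,W,ω,t,ℓ:
  L: [ 1  1  1  2  0  0  1]
  M: [ 1  0  0  1  0  0  0]
  T: [-2 -2 -2 -3 -1  1  0]
Echelon form has 3 nonzero rows (pivots: F,g,W)
Π count = n − r = 7 − 3 = 4

4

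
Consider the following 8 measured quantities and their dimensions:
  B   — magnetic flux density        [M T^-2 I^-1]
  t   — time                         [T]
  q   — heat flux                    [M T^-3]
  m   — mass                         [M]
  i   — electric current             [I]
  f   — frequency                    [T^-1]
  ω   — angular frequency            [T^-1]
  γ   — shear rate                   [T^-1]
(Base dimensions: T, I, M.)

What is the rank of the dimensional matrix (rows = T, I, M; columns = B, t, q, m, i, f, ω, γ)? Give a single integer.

Write exponents as rows T,I,M / cols B,t,q,m,i,f,ω,γ:
  T: [-2  1 -3  0  0 -1 -1 -1]
  I: [-1  0  0  0  1  0  0  0]
  M: [ 1  0  1  1  0  0  0  0]
Echelon form has 3 nonzero rows (pivots: B,t,q)

3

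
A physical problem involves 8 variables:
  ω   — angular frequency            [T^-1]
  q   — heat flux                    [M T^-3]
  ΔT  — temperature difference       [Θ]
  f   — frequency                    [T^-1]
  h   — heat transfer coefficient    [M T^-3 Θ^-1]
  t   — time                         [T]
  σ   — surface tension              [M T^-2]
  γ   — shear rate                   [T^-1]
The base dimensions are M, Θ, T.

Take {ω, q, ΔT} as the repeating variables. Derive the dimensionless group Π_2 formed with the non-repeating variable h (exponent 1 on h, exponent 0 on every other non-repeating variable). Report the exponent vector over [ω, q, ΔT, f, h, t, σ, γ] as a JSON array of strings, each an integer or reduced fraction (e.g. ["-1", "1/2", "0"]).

["0", "-1", "1", "0", "1", "0", "0", "0"]

Write exponents as rows M,Θ,T / cols ω,q,ΔT,f,h,t,σ,γ:
  M: [ 0  1  0  0  1  0  1  0]
  Θ: [ 0  0  1  0 -1  0  0  0]
  T: [-1 -3  0 -1 -3  1 -2 -1]
Row reduction gives pivot columns ω,q,ΔT; rank = 3
Pivot set = {ω,q,ΔT}, free = {f,h,t,σ,γ}
RREF:
  r0: [   1    0    0    1    0   -1   -1    1]
  r1: [   0    1    0    0    1    0    1    0]
  r2: [   0    0    1    0   -1    0    0    0]
Fix exponent of h at 1, f at 0, t at 0, σ at 0, γ at 0; solve each RREF row for its pivot's exponent:
  r0: exp(ω) + (0)·1 = 0 ⇒ exp(ω) = 0
  r1: exp(q) + (1)·1 = 0 ⇒ exp(q) = -1
  r2: exp(ΔT) + (-1)·1 = 0 ⇒ exp(ΔT) = 1
Π_2 = q^-1 · ΔT · h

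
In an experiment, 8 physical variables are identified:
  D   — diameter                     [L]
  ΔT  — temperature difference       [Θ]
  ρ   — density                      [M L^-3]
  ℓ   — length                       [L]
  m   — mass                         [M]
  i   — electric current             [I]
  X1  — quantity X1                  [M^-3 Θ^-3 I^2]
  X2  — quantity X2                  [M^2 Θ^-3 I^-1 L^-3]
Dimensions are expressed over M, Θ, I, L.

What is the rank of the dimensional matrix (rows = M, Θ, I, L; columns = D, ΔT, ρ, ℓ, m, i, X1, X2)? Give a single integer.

4

Write exponents as rows M,Θ,I,L / cols D,ΔT,ρ,ℓ,m,i,X1,X2:
  M: [ 0  0  1  0  1  0 -3  2]
  Θ: [ 0  1  0  0  0  0 -3 -3]
  I: [ 0  0  0  0  0  1  2 -1]
  L: [ 1  0 -3  1  0  0  0 -3]
Echelon form has 4 nonzero rows (pivots: D,ΔT,ρ,i)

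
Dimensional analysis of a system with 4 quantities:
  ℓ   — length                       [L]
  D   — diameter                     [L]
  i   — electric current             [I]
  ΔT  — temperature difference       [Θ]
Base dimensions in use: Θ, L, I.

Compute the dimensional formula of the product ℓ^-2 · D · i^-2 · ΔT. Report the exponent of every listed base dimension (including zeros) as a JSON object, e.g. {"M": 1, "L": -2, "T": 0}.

Write exponents as rows Θ,L,I / cols ℓ,D,i,ΔT:
  Θ: [ 0  0  0  1]
  L: [ 1  1  0  0]
  I: [ 0  0  1  0]
  [Θ]: (-2)·0+(1)·0+(-2)·0+(1)·1 = 1
  [L]: (-2)·1+(1)·1+(-2)·0+(1)·0 = -1
  [I]: (-2)·0+(1)·0+(-2)·1+(1)·0 = -2
⇒ Θ L^-1 I^-2

{"Θ": 1, "L": -1, "I": -2}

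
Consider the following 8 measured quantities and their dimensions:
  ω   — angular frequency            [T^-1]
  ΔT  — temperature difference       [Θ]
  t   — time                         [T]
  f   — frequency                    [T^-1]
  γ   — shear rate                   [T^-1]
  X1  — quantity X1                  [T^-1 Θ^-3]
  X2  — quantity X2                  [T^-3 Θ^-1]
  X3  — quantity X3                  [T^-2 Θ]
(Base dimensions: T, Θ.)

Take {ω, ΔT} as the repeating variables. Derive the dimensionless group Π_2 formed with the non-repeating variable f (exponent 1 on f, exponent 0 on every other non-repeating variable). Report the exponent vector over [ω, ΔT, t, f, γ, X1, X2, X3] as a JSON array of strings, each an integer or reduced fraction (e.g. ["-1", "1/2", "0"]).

["-1", "0", "0", "1", "0", "0", "0", "0"]

Dimensional matrix (T×Θ by ω×ΔT×t×f×γ×X1×X2×X3):
  T: [-1  0  1 -1 -1 -1 -3 -2]
  Θ: [ 0  1  0  0  0 -3 -1  1]
Row reduction gives pivot columns ω,ΔT; rank = 2
Pivot set = {ω,ΔT}, free = {t,f,γ,X1,X2,X3}
RREF:
  r0: [   1    0   -1    1    1    1    3    2]
  r1: [   0    1    0    0    0   -3   -1    1]
Fix exponent of f at 1, t at 0, γ at 0, X1 at 0, X2 at 0, X3 at 0; solve each RREF row for its pivot's exponent:
  r0: exp(ω) + (1)·1 = 0 ⇒ exp(ω) = -1
  r1: exp(ΔT) + (0)·1 = 0 ⇒ exp(ΔT) = 0
Π_2 = ω^-1 · f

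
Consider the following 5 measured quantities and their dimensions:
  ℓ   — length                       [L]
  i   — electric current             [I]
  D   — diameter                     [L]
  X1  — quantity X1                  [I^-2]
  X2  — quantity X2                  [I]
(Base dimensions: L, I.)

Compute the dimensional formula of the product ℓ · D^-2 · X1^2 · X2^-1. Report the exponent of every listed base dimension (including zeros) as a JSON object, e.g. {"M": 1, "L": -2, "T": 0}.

Dimensional matrix (L×I by ℓ×i×D×X1×X2):
  L: [ 1  0  1  0  0]
  I: [ 0  1  0 -2  1]
  [L]: (1)·1+(-2)·1+(2)·0+(-1)·0 = -1
  [I]: (1)·0+(-2)·0+(2)·-2+(-1)·1 = -5
⇒ L^-1 I^-5

{"L": -1, "I": -5}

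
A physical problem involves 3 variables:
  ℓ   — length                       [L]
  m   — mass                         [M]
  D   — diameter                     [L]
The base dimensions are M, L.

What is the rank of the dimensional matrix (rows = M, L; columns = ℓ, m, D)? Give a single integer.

2

Write exponents as rows M,L / cols ℓ,m,D:
  M: [ 0  1  0]
  L: [ 1  0  1]
Row reduction gives pivot columns ℓ,m; rank = 2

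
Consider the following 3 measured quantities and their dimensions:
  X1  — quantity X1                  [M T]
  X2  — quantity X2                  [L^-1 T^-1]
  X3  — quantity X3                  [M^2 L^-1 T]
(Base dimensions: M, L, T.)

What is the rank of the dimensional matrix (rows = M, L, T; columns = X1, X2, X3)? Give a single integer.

Write exponents as rows M,L,T / cols X1,X2,X3:
  M: [ 1  0  2]
  L: [ 0 -1 -1]
  T: [ 1 -1  1]
Row reduction gives pivot columns X1,X2; rank = 2

2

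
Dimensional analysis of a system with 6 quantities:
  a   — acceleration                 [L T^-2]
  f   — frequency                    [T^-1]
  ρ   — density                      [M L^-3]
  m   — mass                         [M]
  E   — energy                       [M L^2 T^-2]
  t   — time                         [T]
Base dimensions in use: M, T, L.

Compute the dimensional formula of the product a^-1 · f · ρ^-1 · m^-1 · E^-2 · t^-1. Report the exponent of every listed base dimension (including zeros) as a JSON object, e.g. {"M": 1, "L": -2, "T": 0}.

Exponent matrix [M,T,L] × [a,f,ρ,m,E,t]:
  M: [ 0  0  1  1  1  0]
  T: [-2 -1  0  0 -2  1]
  L: [ 1  0 -3  0  2  0]
  [M]: (-1)·0+(1)·0+(-1)·1+(-1)·1+(-2)·1+(-1)·0 = -4
  [T]: (-1)·-2+(1)·-1+(-1)·0+(-1)·0+(-2)·-2+(-1)·1 = 4
  [L]: (-1)·1+(1)·0+(-1)·-3+(-1)·0+(-2)·2+(-1)·0 = -2
⇒ M^-4 T^4 L^-2

{"M": -4, "T": 4, "L": -2}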